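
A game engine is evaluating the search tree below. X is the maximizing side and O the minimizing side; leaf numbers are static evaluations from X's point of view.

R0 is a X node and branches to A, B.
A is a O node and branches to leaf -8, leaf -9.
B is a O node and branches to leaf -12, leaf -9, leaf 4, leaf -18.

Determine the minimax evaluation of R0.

-9

A (O): min(-8, -9) = -9
B (O): min(-12, -9, 4, -18) = -18
R0 (X): max(-9, -18) = -9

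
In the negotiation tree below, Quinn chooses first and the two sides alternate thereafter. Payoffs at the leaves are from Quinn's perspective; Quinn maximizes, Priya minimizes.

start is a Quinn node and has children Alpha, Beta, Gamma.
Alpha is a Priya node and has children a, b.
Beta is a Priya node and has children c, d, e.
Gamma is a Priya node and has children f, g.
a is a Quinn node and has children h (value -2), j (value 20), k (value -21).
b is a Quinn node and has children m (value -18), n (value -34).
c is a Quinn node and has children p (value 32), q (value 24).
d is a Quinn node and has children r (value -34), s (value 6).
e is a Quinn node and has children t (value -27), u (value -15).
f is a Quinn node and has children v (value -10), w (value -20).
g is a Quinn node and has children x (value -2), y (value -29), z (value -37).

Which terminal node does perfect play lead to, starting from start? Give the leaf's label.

a (Quinn): max(-2, 20, -21) = 20
b (Quinn): max(-18, -34) = -18
Alpha (Priya): min(20, -18) = -18
c (Quinn): max(32, 24) = 32
d (Quinn): max(-34, 6) = 6
e (Quinn): max(-27, -15) = -15
Beta (Priya): min(32, 6, -15) = -15
f (Quinn): max(-10, -20) = -10
g (Quinn): max(-2, -29, -37) = -2
Gamma (Priya): min(-10, -2) = -10
start (Quinn): max(-18, -15, -10) = -10
At start, Quinn picks Gamma (highest: -10).
At Gamma, Priya picks f (lowest: -10).
At f, Quinn picks v (highest: -10).
Terminal value -10.

v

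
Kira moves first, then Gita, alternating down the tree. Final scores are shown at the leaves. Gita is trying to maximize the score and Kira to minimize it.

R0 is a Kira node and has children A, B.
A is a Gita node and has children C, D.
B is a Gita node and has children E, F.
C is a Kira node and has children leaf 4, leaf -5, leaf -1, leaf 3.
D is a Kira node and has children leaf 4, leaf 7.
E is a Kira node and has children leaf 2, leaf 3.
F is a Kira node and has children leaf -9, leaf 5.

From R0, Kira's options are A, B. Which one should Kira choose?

C (Kira): min(4, -5, -1, 3) = -5
D (Kira): min(4, 7) = 4
A (Gita): max(-5, 4) = 4
E (Kira): min(2, 3) = 2
F (Kira): min(-9, 5) = -9
B (Gita): max(2, -9) = 2
R0 (Kira): min(4, 2) = 2
Kira at R0 wants the lowest of {A=4, B=2}, so chooses B.

B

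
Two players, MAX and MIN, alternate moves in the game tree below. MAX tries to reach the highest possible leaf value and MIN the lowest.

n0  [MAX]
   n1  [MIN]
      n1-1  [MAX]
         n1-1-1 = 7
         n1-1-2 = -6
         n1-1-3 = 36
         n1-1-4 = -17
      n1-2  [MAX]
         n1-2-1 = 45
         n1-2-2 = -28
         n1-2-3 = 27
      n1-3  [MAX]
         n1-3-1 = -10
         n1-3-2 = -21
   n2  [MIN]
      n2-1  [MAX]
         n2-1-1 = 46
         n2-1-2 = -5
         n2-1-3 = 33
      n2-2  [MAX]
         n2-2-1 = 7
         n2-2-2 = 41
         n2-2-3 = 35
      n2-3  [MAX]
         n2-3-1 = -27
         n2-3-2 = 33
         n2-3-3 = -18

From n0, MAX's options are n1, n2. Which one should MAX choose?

n2

n1-1 (MAX): max(7, -6, 36, -17) = 36
n1-2 (MAX): max(45, -28, 27) = 45
n1-3 (MAX): max(-10, -21) = -10
n1 (MIN): min(36, 45, -10) = -10
n2-1 (MAX): max(46, -5, 33) = 46
n2-2 (MAX): max(7, 41, 35) = 41
n2-3 (MAX): max(-27, 33, -18) = 33
n2 (MIN): min(46, 41, 33) = 33
n0 (MAX): max(-10, 33) = 33
MAX at n0 wants the highest of {n1=-10, n2=33}, so chooses n2.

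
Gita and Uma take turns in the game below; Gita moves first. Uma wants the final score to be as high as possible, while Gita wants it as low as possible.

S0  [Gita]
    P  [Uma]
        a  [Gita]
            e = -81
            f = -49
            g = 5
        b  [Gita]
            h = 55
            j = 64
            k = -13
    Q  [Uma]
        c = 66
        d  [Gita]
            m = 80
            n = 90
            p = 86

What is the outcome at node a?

-81

a (Gita): min(-81, -49, 5) = -81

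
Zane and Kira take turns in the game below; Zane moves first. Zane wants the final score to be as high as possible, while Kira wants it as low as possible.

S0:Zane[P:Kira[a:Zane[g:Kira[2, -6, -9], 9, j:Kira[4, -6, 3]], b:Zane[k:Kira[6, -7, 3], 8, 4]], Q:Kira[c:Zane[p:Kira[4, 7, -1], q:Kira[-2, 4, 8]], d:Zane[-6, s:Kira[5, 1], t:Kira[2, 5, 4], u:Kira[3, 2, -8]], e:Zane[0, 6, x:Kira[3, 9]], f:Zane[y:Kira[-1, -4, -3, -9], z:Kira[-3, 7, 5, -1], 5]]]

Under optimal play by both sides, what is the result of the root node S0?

8

g (Kira): min(2, -6, -9) = -9
j (Kira): min(4, -6, 3) = -6
a (Zane): max(-9, 9, -6) = 9
k (Kira): min(6, -7, 3) = -7
b (Zane): max(-7, 8, 4) = 8
P (Kira): min(9, 8) = 8
p (Kira): min(4, 7, -1) = -1
q (Kira): min(-2, 4, 8) = -2
c (Zane): max(-1, -2) = -1
s (Kira): min(5, 1) = 1
t (Kira): min(2, 5, 4) = 2
u (Kira): min(3, 2, -8) = -8
d (Zane): max(-6, 1, 2, -8) = 2
x (Kira): min(3, 9) = 3
e (Zane): max(0, 6, 3) = 6
y (Kira): min(-1, -4, -3, -9) = -9
z (Kira): min(-3, 7, 5, -1) = -3
f (Zane): max(-9, -3, 5) = 5
Q (Kira): min(-1, 2, 6, 5) = -1
S0 (Zane): max(8, -1) = 8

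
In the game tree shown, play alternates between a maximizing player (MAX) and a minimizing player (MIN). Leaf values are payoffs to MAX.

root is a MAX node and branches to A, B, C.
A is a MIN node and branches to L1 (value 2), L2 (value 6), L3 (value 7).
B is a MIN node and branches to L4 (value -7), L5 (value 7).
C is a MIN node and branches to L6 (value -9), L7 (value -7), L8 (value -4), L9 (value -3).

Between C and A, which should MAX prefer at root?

C (MIN): min(-9, -7, -4, -3) = -9
A (MIN): min(2, 6, 7) = 2
MAX prefers the higher value; C=-9, A=2. A is better since 2 > -9.

A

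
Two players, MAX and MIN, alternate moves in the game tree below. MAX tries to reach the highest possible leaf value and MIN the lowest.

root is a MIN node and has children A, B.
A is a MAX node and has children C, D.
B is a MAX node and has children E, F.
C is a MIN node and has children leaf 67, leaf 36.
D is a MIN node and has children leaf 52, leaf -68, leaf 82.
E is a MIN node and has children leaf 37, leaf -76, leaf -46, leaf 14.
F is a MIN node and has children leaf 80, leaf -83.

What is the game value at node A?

36

C (MIN): min(67, 36) = 36
D (MIN): min(52, -68, 82) = -68
A (MAX): max(36, -68) = 36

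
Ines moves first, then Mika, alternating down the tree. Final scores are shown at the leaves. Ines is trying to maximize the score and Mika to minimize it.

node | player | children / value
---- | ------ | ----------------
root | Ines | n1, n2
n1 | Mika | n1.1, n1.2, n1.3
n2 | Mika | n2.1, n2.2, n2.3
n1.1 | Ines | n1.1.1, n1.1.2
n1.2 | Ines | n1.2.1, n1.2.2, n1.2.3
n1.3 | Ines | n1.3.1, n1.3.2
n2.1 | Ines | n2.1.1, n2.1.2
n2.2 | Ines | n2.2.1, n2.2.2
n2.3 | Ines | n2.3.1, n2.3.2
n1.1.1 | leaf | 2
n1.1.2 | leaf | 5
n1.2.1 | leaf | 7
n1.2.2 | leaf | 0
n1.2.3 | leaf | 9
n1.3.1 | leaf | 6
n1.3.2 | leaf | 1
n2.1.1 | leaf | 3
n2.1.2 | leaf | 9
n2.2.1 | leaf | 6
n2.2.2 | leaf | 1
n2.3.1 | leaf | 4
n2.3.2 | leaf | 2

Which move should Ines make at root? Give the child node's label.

n1

n1.1 (Ines): max(2, 5) = 5
n1.2 (Ines): max(7, 0, 9) = 9
n1.3 (Ines): max(6, 1) = 6
n1 (Mika): min(5, 9, 6) = 5
n2.1 (Ines): max(3, 9) = 9
n2.2 (Ines): max(6, 1) = 6
n2.3 (Ines): max(4, 2) = 4
n2 (Mika): min(9, 6, 4) = 4
root (Ines): max(5, 4) = 5
Ines at root wants the highest of {n1=5, n2=4}, so chooses n1.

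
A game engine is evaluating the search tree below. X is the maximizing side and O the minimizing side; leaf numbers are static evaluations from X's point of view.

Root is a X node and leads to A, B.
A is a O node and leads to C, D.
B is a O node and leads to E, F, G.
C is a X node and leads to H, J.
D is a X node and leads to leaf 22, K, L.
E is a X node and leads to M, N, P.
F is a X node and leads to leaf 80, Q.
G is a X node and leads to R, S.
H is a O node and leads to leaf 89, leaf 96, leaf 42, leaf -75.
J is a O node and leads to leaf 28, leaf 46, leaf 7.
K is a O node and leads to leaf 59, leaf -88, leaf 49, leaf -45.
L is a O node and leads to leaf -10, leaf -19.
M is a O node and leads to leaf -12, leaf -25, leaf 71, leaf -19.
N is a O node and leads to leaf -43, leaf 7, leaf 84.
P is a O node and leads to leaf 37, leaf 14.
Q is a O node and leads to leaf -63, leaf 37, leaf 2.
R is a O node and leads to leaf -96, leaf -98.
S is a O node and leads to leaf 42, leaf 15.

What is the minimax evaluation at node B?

14

M (O): min(-12, -25, 71, -19) = -25
N (O): min(-43, 7, 84) = -43
P (O): min(37, 14) = 14
E (X): max(-25, -43, 14) = 14
Q (O): min(-63, 37, 2) = -63
F (X): max(80, -63) = 80
R (O): min(-96, -98) = -98
S (O): min(42, 15) = 15
G (X): max(-98, 15) = 15
B (O): min(14, 80, 15) = 14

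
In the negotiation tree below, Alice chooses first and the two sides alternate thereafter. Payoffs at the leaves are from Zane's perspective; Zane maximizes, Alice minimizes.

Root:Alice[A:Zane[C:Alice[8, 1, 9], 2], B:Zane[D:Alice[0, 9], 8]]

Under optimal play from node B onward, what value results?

D (Alice): min(0, 9) = 0
B (Zane): max(0, 8) = 8

8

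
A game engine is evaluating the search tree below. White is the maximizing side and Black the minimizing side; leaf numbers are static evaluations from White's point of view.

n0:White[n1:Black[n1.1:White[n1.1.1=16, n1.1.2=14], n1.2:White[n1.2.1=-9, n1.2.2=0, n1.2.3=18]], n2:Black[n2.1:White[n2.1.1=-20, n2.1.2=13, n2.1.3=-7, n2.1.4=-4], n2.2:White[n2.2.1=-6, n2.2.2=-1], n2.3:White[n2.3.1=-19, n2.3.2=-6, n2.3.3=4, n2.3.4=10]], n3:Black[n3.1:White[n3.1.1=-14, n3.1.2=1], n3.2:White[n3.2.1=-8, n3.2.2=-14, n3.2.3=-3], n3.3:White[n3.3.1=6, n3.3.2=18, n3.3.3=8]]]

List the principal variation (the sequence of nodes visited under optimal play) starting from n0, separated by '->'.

n1.1 (White): max(16, 14) = 16
n1.2 (White): max(-9, 0, 18) = 18
n1 (Black): min(16, 18) = 16
n2.1 (White): max(-20, 13, -7, -4) = 13
n2.2 (White): max(-6, -1) = -1
n2.3 (White): max(-19, -6, 4, 10) = 10
n2 (Black): min(13, -1, 10) = -1
n3.1 (White): max(-14, 1) = 1
n3.2 (White): max(-8, -14, -3) = -3
n3.3 (White): max(6, 18, 8) = 18
n3 (Black): min(1, -3, 18) = -3
n0 (White): max(16, -1, -3) = 16
At n0, White picks n1 (highest: 16).
At n1, Black picks n1.1 (lowest: 16).
At n1.1, White picks n1.1.1 (highest: 16).
Terminal value 16.

n0 -> n1 -> n1.1 -> n1.1.1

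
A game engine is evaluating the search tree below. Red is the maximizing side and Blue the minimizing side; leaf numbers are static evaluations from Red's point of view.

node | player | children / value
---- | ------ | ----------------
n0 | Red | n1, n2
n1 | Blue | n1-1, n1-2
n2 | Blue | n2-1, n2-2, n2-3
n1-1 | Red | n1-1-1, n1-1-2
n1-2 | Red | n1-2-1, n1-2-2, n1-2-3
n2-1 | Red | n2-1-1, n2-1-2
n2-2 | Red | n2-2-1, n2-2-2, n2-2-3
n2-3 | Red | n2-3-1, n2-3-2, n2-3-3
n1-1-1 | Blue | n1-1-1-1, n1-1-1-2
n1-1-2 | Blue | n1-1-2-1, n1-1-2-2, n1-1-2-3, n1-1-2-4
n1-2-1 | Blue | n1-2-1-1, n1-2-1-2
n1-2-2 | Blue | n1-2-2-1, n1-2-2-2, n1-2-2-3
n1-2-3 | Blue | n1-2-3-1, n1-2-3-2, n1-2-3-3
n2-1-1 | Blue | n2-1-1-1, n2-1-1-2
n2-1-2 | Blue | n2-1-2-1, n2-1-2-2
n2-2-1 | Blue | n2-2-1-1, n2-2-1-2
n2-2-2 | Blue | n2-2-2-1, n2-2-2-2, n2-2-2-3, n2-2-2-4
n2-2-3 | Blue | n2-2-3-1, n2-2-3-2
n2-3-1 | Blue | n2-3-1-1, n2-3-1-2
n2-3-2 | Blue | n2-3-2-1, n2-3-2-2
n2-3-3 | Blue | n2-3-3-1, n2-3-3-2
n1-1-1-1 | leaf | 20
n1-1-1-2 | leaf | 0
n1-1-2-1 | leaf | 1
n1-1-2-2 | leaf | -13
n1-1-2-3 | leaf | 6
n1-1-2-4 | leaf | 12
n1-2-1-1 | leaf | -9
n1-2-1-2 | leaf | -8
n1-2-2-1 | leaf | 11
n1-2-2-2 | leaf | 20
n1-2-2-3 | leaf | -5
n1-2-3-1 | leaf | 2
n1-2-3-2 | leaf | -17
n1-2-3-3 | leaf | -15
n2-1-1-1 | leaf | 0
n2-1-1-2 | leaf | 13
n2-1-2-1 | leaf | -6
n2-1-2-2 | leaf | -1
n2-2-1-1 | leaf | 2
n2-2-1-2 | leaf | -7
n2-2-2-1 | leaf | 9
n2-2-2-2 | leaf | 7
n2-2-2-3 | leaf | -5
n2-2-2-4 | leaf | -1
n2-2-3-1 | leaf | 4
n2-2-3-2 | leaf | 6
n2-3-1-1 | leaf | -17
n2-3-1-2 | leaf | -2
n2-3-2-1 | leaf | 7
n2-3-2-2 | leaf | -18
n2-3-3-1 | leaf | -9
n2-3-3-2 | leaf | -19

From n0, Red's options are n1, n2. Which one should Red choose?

n1-1-1 (Blue): min(20, 0) = 0
n1-1-2 (Blue): min(1, -13, 6, 12) = -13
n1-1 (Red): max(0, -13) = 0
n1-2-1 (Blue): min(-9, -8) = -9
n1-2-2 (Blue): min(11, 20, -5) = -5
n1-2-3 (Blue): min(2, -17, -15) = -17
n1-2 (Red): max(-9, -5, -17) = -5
n1 (Blue): min(0, -5) = -5
n2-1-1 (Blue): min(0, 13) = 0
n2-1-2 (Blue): min(-6, -1) = -6
n2-1 (Red): max(0, -6) = 0
n2-2-1 (Blue): min(2, -7) = -7
n2-2-2 (Blue): min(9, 7, -5, -1) = -5
n2-2-3 (Blue): min(4, 6) = 4
n2-2 (Red): max(-7, -5, 4) = 4
n2-3-1 (Blue): min(-17, -2) = -17
n2-3-2 (Blue): min(7, -18) = -18
n2-3-3 (Blue): min(-9, -19) = -19
n2-3 (Red): max(-17, -18, -19) = -17
n2 (Blue): min(0, 4, -17) = -17
n0 (Red): max(-5, -17) = -5
Red at n0 wants the highest of {n1=-5, n2=-17}, so chooses n1.

n1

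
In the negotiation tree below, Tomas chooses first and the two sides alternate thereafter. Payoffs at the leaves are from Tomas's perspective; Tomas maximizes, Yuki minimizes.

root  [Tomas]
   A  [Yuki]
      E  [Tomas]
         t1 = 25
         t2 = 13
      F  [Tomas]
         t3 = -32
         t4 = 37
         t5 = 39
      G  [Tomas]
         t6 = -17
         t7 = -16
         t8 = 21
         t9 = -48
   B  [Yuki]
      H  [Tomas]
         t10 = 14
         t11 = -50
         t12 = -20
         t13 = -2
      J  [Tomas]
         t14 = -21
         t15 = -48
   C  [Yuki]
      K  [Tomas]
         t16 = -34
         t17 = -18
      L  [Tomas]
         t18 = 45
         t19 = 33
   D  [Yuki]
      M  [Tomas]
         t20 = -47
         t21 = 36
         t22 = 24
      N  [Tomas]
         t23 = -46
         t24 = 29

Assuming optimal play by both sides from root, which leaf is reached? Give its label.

E (Tomas): max(25, 13) = 25
F (Tomas): max(-32, 37, 39) = 39
G (Tomas): max(-17, -16, 21, -48) = 21
A (Yuki): min(25, 39, 21) = 21
H (Tomas): max(14, -50, -20, -2) = 14
J (Tomas): max(-21, -48) = -21
B (Yuki): min(14, -21) = -21
K (Tomas): max(-34, -18) = -18
L (Tomas): max(45, 33) = 45
C (Yuki): min(-18, 45) = -18
M (Tomas): max(-47, 36, 24) = 36
N (Tomas): max(-46, 29) = 29
D (Yuki): min(36, 29) = 29
root (Tomas): max(21, -21, -18, 29) = 29
At root, Tomas picks D (highest: 29).
At D, Yuki picks N (lowest: 29).
At N, Tomas picks t24 (highest: 29).
Terminal value 29.

t24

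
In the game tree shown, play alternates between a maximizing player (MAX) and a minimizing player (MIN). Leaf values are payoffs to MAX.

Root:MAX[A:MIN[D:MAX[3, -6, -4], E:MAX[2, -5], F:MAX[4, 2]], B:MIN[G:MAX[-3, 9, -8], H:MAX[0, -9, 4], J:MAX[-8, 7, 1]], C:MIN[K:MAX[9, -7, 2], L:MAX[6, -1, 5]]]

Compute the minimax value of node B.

G (MAX): max(-3, 9, -8) = 9
H (MAX): max(0, -9, 4) = 4
J (MAX): max(-8, 7, 1) = 7
B (MIN): min(9, 4, 7) = 4

4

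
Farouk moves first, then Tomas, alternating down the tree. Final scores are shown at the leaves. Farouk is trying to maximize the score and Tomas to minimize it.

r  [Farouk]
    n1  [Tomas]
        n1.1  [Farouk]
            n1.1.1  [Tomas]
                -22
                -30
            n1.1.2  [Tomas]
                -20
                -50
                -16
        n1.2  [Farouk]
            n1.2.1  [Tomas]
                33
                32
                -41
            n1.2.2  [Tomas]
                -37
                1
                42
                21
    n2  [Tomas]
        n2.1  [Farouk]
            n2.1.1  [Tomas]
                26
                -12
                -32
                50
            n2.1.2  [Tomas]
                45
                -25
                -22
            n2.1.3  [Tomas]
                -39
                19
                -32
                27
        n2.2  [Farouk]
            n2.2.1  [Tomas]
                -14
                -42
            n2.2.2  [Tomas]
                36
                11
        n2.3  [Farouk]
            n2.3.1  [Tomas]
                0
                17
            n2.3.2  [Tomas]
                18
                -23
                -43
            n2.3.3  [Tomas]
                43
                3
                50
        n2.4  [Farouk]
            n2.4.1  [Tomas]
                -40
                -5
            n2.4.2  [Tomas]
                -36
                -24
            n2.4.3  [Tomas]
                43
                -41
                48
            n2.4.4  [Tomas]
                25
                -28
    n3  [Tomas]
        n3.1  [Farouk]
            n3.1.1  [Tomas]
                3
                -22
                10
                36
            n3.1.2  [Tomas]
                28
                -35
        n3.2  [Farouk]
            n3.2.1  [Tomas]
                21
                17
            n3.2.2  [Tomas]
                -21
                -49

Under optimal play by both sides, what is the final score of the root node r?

-22

n1.1.1 (Tomas): min(-22, -30) = -30
n1.1.2 (Tomas): min(-20, -50, -16) = -50
n1.1 (Farouk): max(-30, -50) = -30
n1.2.1 (Tomas): min(33, 32, -41) = -41
n1.2.2 (Tomas): min(-37, 1, 42, 21) = -37
n1.2 (Farouk): max(-41, -37) = -37
n1 (Tomas): min(-30, -37) = -37
n2.1.1 (Tomas): min(26, -12, -32, 50) = -32
n2.1.2 (Tomas): min(45, -25, -22) = -25
n2.1.3 (Tomas): min(-39, 19, -32, 27) = -39
n2.1 (Farouk): max(-32, -25, -39) = -25
n2.2.1 (Tomas): min(-14, -42) = -42
n2.2.2 (Tomas): min(36, 11) = 11
n2.2 (Farouk): max(-42, 11) = 11
n2.3.1 (Tomas): min(0, 17) = 0
n2.3.2 (Tomas): min(18, -23, -43) = -43
n2.3.3 (Tomas): min(43, 3, 50) = 3
n2.3 (Farouk): max(0, -43, 3) = 3
n2.4.1 (Tomas): min(-40, -5) = -40
n2.4.2 (Tomas): min(-36, -24) = -36
n2.4.3 (Tomas): min(43, -41, 48) = -41
n2.4.4 (Tomas): min(25, -28) = -28
n2.4 (Farouk): max(-40, -36, -41, -28) = -28
n2 (Tomas): min(-25, 11, 3, -28) = -28
n3.1.1 (Tomas): min(3, -22, 10, 36) = -22
n3.1.2 (Tomas): min(28, -35) = -35
n3.1 (Farouk): max(-22, -35) = -22
n3.2.1 (Tomas): min(21, 17) = 17
n3.2.2 (Tomas): min(-21, -49) = -49
n3.2 (Farouk): max(17, -49) = 17
n3 (Tomas): min(-22, 17) = -22
r (Farouk): max(-37, -28, -22) = -22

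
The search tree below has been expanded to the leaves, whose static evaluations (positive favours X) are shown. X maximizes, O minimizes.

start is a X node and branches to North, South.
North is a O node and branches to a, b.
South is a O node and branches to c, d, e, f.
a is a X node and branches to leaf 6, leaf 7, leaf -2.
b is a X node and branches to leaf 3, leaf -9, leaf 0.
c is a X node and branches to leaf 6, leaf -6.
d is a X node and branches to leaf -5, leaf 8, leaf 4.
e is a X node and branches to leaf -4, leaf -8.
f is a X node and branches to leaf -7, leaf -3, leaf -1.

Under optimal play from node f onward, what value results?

f (X): max(-7, -3, -1) = -1

-1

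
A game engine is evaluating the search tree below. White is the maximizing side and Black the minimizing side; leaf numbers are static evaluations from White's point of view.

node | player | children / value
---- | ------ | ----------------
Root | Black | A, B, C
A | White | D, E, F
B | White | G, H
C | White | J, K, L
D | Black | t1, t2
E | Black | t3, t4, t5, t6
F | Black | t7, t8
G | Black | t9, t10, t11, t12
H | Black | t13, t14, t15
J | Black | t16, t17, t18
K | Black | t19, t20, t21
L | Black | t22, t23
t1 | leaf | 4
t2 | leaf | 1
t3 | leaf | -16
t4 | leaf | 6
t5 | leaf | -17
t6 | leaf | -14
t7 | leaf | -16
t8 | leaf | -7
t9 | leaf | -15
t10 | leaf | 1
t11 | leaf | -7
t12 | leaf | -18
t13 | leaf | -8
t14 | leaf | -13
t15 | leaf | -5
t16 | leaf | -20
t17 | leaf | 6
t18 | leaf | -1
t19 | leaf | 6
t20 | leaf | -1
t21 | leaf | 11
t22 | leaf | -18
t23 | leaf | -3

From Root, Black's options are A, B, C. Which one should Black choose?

D (Black): min(4, 1) = 1
E (Black): min(-16, 6, -17, -14) = -17
F (Black): min(-16, -7) = -16
A (White): max(1, -17, -16) = 1
G (Black): min(-15, 1, -7, -18) = -18
H (Black): min(-8, -13, -5) = -13
B (White): max(-18, -13) = -13
J (Black): min(-20, 6, -1) = -20
K (Black): min(6, -1, 11) = -1
L (Black): min(-18, -3) = -18
C (White): max(-20, -1, -18) = -1
Root (Black): min(1, -13, -1) = -13
Black at Root wants the lowest of {A=1, B=-13, C=-1}, so chooses B.

B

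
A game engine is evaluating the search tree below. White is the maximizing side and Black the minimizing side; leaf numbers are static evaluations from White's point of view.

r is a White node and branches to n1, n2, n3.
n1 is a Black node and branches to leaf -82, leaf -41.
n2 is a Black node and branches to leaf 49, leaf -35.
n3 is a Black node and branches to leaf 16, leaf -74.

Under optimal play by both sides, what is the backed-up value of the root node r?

-35

n1 (Black): min(-82, -41) = -82
n2 (Black): min(49, -35) = -35
n3 (Black): min(16, -74) = -74
r (White): max(-82, -35, -74) = -35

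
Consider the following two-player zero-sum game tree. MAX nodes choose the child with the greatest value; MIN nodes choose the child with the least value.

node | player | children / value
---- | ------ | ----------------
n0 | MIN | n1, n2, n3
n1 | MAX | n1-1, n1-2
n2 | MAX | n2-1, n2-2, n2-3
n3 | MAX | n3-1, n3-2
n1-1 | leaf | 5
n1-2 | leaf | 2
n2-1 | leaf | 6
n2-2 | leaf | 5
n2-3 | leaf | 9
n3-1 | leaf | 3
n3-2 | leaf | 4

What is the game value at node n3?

n3 (MAX): max(3, 4) = 4

4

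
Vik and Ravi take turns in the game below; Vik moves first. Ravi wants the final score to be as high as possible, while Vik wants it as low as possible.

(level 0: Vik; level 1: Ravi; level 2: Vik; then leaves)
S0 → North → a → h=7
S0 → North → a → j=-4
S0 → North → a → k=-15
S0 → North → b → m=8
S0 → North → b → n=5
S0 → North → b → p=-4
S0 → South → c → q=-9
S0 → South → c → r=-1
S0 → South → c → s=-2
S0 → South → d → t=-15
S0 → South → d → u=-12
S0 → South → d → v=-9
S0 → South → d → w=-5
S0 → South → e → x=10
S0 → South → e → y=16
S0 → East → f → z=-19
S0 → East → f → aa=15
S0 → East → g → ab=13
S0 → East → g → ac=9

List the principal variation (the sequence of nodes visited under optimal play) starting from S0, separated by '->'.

a (Vik): min(7, -4, -15) = -15
b (Vik): min(8, 5, -4) = -4
North (Ravi): max(-15, -4) = -4
c (Vik): min(-9, -1, -2) = -9
d (Vik): min(-15, -12, -9, -5) = -15
e (Vik): min(10, 16) = 10
South (Ravi): max(-9, -15, 10) = 10
f (Vik): min(-19, 15) = -19
g (Vik): min(13, 9) = 9
East (Ravi): max(-19, 9) = 9
S0 (Vik): min(-4, 10, 9) = -4
At S0, Vik picks North (lowest: -4).
At North, Ravi picks b (highest: -4).
At b, Vik picks p (lowest: -4).
Terminal value -4.

S0 -> North -> b -> p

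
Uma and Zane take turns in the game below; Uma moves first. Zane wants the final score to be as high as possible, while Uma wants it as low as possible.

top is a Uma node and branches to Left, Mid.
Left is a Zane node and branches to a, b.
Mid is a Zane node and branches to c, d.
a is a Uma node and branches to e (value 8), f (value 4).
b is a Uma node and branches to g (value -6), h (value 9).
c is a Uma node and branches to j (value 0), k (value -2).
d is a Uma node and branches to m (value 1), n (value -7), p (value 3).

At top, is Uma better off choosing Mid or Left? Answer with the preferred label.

Mid

c (Uma): min(0, -2) = -2
d (Uma): min(1, -7, 3) = -7
Mid (Zane): max(-2, -7) = -2
a (Uma): min(8, 4) = 4
b (Uma): min(-6, 9) = -6
Left (Zane): max(4, -6) = 4
Uma prefers the lower value; Mid=-2, Left=4. Mid is better since -2 < 4.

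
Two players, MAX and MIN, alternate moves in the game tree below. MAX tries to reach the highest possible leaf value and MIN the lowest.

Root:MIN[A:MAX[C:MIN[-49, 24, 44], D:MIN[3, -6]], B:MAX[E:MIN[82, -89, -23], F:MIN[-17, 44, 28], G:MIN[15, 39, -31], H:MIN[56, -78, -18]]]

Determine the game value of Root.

-17

C (MIN): min(-49, 24, 44) = -49
D (MIN): min(3, -6) = -6
A (MAX): max(-49, -6) = -6
E (MIN): min(82, -89, -23) = -89
F (MIN): min(-17, 44, 28) = -17
G (MIN): min(15, 39, -31) = -31
H (MIN): min(56, -78, -18) = -78
B (MAX): max(-89, -17, -31, -78) = -17
Root (MIN): min(-6, -17) = -17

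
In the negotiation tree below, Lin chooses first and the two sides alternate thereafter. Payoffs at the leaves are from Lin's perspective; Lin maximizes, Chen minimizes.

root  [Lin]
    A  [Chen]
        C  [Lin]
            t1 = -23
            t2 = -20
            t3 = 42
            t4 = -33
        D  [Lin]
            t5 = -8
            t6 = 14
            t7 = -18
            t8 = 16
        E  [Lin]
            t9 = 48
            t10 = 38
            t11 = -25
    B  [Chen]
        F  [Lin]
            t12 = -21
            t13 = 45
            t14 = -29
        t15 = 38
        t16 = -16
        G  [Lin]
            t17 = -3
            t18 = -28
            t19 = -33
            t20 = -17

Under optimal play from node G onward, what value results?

G (Lin): max(-3, -28, -33, -17) = -3

-3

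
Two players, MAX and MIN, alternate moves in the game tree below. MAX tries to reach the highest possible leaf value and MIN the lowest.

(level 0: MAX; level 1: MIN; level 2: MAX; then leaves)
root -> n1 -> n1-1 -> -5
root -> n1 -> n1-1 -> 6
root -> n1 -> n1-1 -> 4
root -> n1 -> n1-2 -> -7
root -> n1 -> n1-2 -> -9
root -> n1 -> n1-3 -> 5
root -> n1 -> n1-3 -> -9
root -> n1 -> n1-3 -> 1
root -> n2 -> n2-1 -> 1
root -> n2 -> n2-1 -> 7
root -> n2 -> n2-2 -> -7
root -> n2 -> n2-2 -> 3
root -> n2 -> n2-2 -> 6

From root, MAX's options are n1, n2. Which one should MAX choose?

n2

n1-1 (MAX): max(-5, 6, 4) = 6
n1-2 (MAX): max(-7, -9) = -7
n1-3 (MAX): max(5, -9, 1) = 5
n1 (MIN): min(6, -7, 5) = -7
n2-1 (MAX): max(1, 7) = 7
n2-2 (MAX): max(-7, 3, 6) = 6
n2 (MIN): min(7, 6) = 6
root (MAX): max(-7, 6) = 6
MAX at root wants the highest of {n1=-7, n2=6}, so chooses n2.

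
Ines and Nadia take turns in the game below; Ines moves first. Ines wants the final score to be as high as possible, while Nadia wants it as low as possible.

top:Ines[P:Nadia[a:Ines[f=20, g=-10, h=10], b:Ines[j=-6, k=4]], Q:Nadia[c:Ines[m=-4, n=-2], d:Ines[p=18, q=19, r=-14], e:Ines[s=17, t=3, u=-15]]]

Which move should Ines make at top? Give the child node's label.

a (Ines): max(20, -10, 10) = 20
b (Ines): max(-6, 4) = 4
P (Nadia): min(20, 4) = 4
c (Ines): max(-4, -2) = -2
d (Ines): max(18, 19, -14) = 19
e (Ines): max(17, 3, -15) = 17
Q (Nadia): min(-2, 19, 17) = -2
top (Ines): max(4, -2) = 4
Ines at top wants the highest of {P=4, Q=-2}, so chooses P.

P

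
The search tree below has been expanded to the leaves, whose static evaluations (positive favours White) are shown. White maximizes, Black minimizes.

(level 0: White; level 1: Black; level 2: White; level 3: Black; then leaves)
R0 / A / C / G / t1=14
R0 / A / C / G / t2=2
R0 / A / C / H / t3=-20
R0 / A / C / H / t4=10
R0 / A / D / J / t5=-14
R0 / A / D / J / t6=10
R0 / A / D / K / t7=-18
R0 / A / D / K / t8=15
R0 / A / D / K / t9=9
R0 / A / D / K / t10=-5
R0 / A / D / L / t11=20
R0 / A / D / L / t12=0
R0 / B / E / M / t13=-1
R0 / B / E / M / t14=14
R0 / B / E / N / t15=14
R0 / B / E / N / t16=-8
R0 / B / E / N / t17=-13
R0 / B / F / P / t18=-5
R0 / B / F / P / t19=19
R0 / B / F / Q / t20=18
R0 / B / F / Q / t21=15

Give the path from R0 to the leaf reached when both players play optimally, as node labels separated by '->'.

G (Black): min(14, 2) = 2
H (Black): min(-20, 10) = -20
C (White): max(2, -20) = 2
J (Black): min(-14, 10) = -14
K (Black): min(-18, 15, 9, -5) = -18
L (Black): min(20, 0) = 0
D (White): max(-14, -18, 0) = 0
A (Black): min(2, 0) = 0
M (Black): min(-1, 14) = -1
N (Black): min(14, -8, -13) = -13
E (White): max(-1, -13) = -1
P (Black): min(-5, 19) = -5
Q (Black): min(18, 15) = 15
F (White): max(-5, 15) = 15
B (Black): min(-1, 15) = -1
R0 (White): max(0, -1) = 0
At R0, White picks A (highest: 0).
At A, Black picks D (lowest: 0).
At D, White picks L (highest: 0).
At L, Black picks t12 (lowest: 0).
Terminal value 0.

R0 -> A -> D -> L -> t12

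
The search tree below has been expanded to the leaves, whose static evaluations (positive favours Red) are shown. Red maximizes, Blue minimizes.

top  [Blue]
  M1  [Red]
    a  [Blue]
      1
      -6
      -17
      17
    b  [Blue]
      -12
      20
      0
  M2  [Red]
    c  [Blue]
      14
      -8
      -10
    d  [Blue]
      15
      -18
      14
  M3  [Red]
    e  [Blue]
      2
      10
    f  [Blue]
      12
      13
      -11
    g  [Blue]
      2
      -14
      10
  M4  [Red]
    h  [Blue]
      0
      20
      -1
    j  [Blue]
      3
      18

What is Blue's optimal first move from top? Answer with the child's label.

a (Blue): min(1, -6, -17, 17) = -17
b (Blue): min(-12, 20, 0) = -12
M1 (Red): max(-17, -12) = -12
c (Blue): min(14, -8, -10) = -10
d (Blue): min(15, -18, 14) = -18
M2 (Red): max(-10, -18) = -10
e (Blue): min(2, 10) = 2
f (Blue): min(12, 13, -11) = -11
g (Blue): min(2, -14, 10) = -14
M3 (Red): max(2, -11, -14) = 2
h (Blue): min(0, 20, -1) = -1
j (Blue): min(3, 18) = 3
M4 (Red): max(-1, 3) = 3
top (Blue): min(-12, -10, 2, 3) = -12
Blue at top wants the lowest of {M1=-12, M2=-10, M3=2, M4=3}, so chooses M1.

M1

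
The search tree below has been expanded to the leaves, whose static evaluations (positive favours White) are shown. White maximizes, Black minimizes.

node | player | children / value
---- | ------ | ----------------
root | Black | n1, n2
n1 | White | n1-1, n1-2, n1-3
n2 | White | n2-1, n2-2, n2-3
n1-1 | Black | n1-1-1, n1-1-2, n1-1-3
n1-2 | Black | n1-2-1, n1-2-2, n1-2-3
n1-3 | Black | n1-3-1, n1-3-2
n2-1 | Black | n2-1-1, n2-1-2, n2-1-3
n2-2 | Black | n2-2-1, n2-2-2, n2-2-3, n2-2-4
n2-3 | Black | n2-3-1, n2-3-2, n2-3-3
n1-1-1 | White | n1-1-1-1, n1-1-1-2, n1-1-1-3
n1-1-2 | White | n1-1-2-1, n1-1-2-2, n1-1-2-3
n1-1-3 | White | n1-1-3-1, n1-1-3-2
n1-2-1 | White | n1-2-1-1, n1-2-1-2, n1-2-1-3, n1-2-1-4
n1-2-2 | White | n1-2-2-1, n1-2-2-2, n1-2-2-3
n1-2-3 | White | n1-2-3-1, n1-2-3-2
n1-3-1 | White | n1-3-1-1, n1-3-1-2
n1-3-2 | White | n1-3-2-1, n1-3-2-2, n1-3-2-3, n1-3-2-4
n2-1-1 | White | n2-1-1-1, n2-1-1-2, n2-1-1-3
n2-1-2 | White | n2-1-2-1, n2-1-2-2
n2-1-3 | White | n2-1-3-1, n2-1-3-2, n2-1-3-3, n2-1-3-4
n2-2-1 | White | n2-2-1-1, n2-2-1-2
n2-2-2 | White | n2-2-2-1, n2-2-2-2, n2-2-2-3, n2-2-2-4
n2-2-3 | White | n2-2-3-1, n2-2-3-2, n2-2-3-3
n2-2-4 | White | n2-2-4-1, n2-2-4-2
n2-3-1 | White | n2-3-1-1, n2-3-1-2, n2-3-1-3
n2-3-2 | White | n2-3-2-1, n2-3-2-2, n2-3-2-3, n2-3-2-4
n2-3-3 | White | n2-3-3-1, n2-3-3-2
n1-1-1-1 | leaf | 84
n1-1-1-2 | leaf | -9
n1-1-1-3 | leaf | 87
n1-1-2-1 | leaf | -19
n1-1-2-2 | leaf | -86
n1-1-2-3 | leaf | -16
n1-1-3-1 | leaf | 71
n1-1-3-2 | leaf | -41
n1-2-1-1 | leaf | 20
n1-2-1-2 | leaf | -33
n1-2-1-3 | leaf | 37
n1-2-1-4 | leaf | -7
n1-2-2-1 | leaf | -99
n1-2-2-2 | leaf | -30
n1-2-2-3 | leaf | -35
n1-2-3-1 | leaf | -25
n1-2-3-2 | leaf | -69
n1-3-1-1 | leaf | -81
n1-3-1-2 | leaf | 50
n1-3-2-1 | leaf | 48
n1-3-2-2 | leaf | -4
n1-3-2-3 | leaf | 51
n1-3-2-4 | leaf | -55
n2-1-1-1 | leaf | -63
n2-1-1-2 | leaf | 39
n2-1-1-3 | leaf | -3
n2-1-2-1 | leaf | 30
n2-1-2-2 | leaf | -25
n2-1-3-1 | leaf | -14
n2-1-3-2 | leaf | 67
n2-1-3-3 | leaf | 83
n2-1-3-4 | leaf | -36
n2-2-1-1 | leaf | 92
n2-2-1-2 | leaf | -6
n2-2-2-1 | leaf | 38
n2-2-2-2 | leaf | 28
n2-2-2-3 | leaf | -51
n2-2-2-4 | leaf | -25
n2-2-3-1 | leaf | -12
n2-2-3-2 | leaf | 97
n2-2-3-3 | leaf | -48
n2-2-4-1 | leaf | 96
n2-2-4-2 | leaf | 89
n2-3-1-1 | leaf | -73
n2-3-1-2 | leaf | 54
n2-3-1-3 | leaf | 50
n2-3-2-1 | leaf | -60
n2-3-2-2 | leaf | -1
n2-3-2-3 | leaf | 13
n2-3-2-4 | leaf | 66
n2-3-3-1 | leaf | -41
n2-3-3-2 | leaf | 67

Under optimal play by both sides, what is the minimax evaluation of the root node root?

n1-1-1 (White): max(84, -9, 87) = 87
n1-1-2 (White): max(-19, -86, -16) = -16
n1-1-3 (White): max(71, -41) = 71
n1-1 (Black): min(87, -16, 71) = -16
n1-2-1 (White): max(20, -33, 37, -7) = 37
n1-2-2 (White): max(-99, -30, -35) = -30
n1-2-3 (White): max(-25, -69) = -25
n1-2 (Black): min(37, -30, -25) = -30
n1-3-1 (White): max(-81, 50) = 50
n1-3-2 (White): max(48, -4, 51, -55) = 51
n1-3 (Black): min(50, 51) = 50
n1 (White): max(-16, -30, 50) = 50
n2-1-1 (White): max(-63, 39, -3) = 39
n2-1-2 (White): max(30, -25) = 30
n2-1-3 (White): max(-14, 67, 83, -36) = 83
n2-1 (Black): min(39, 30, 83) = 30
n2-2-1 (White): max(92, -6) = 92
n2-2-2 (White): max(38, 28, -51, -25) = 38
n2-2-3 (White): max(-12, 97, -48) = 97
n2-2-4 (White): max(96, 89) = 96
n2-2 (Black): min(92, 38, 97, 96) = 38
n2-3-1 (White): max(-73, 54, 50) = 54
n2-3-2 (White): max(-60, -1, 13, 66) = 66
n2-3-3 (White): max(-41, 67) = 67
n2-3 (Black): min(54, 66, 67) = 54
n2 (White): max(30, 38, 54) = 54
root (Black): min(50, 54) = 50

50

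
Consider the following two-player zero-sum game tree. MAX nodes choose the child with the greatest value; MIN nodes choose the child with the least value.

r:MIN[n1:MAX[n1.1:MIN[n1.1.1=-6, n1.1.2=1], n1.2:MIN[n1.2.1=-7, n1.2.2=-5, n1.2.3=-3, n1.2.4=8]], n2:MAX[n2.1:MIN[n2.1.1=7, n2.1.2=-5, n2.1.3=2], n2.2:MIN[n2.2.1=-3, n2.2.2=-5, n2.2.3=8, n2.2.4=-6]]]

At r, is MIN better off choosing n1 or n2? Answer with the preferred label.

n1.1 (MIN): min(-6, 1) = -6
n1.2 (MIN): min(-7, -5, -3, 8) = -7
n1 (MAX): max(-6, -7) = -6
n2.1 (MIN): min(7, -5, 2) = -5
n2.2 (MIN): min(-3, -5, 8, -6) = -6
n2 (MAX): max(-5, -6) = -5
MIN prefers the lower value; n1=-6, n2=-5. n1 is better since -6 < -5.

n1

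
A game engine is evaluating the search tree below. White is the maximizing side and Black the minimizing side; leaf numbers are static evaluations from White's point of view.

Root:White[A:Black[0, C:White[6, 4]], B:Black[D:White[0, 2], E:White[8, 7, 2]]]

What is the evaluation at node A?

C (White): max(6, 4) = 6
A (Black): min(0, 6) = 0

0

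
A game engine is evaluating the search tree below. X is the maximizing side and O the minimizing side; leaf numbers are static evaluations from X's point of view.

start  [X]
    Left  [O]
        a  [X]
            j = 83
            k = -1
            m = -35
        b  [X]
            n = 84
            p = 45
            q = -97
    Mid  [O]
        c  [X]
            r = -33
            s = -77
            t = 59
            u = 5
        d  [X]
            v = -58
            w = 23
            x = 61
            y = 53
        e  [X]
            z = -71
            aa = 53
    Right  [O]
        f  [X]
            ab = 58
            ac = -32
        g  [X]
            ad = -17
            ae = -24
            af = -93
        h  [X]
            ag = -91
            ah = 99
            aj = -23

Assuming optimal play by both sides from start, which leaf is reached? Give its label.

j

a (X): max(83, -1, -35) = 83
b (X): max(84, 45, -97) = 84
Left (O): min(83, 84) = 83
c (X): max(-33, -77, 59, 5) = 59
d (X): max(-58, 23, 61, 53) = 61
e (X): max(-71, 53) = 53
Mid (O): min(59, 61, 53) = 53
f (X): max(58, -32) = 58
g (X): max(-17, -24, -93) = -17
h (X): max(-91, 99, -23) = 99
Right (O): min(58, -17, 99) = -17
start (X): max(83, 53, -17) = 83
At start, X picks Left (highest: 83).
At Left, O picks a (lowest: 83).
At a, X picks j (highest: 83).
Terminal value 83.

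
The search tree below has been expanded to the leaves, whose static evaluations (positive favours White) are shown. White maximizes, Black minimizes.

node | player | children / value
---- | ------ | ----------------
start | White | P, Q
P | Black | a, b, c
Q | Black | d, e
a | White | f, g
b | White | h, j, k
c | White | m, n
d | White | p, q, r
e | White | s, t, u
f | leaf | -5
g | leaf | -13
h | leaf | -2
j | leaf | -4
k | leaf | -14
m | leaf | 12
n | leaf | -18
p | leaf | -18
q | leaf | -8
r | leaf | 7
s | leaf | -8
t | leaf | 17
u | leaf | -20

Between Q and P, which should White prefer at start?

Q

d (White): max(-18, -8, 7) = 7
e (White): max(-8, 17, -20) = 17
Q (Black): min(7, 17) = 7
a (White): max(-5, -13) = -5
b (White): max(-2, -4, -14) = -2
c (White): max(12, -18) = 12
P (Black): min(-5, -2, 12) = -5
White prefers the higher value; Q=7, P=-5. Q is better since 7 > -5.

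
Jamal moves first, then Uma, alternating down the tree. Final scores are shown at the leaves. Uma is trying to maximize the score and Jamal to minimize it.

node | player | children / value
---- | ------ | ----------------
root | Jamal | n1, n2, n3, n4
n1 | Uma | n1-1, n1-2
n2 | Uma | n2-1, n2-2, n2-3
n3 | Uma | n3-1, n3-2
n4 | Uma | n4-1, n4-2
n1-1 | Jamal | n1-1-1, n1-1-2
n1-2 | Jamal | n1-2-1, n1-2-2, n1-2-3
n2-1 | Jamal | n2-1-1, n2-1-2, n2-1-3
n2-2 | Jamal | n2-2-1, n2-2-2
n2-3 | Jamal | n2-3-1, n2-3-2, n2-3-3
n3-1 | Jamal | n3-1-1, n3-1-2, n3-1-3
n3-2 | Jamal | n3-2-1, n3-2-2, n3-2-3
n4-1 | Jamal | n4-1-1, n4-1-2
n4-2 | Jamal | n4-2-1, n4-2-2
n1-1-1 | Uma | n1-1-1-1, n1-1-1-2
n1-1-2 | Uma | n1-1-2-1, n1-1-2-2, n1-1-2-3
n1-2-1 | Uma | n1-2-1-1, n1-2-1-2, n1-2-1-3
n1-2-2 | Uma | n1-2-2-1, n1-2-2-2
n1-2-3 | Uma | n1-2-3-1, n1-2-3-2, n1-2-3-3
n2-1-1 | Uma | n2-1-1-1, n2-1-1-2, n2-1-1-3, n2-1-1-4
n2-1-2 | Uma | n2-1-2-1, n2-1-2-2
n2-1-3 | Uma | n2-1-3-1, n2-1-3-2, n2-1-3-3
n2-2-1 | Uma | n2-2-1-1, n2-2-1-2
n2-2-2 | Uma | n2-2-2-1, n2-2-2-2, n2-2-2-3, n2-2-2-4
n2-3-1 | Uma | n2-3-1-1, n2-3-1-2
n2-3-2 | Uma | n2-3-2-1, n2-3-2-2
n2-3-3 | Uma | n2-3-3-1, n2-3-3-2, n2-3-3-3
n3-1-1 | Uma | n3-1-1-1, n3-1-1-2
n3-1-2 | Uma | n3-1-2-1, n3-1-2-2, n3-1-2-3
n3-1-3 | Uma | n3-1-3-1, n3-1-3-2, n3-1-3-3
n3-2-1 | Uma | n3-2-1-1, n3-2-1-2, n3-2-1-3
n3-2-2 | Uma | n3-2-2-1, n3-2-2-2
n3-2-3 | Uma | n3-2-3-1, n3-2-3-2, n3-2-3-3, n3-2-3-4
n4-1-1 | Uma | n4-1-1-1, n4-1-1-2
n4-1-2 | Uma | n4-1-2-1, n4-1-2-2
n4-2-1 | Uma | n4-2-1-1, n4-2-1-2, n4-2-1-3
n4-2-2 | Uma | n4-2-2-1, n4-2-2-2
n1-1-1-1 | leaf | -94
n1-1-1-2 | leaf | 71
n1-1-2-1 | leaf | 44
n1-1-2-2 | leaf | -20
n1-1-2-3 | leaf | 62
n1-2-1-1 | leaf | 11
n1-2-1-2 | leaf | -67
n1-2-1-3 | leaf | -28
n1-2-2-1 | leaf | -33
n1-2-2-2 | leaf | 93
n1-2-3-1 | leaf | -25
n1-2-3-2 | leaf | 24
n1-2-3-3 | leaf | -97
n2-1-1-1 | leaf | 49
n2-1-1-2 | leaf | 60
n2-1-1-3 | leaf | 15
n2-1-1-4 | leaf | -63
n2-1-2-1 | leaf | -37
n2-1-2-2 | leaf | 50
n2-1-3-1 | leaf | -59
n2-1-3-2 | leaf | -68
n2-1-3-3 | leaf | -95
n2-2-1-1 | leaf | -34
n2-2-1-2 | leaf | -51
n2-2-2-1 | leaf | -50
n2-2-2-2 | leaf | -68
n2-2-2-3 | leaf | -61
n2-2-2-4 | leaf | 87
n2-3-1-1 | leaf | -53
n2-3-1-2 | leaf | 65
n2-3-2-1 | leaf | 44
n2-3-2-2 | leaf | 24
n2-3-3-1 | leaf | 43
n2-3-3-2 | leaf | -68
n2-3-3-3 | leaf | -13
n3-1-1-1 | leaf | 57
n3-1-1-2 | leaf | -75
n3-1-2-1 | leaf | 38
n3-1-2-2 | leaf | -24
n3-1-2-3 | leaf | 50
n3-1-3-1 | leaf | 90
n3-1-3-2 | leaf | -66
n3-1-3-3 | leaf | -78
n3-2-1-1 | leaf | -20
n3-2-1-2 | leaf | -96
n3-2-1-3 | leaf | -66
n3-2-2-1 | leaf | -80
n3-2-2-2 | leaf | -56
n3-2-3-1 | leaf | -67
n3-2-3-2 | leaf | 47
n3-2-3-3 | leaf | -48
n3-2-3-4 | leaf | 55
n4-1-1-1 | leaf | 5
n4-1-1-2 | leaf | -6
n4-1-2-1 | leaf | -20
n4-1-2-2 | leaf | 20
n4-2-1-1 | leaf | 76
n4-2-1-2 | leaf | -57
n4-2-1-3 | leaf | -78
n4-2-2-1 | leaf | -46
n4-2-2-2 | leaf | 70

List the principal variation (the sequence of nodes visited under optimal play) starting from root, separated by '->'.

n1-1-1 (Uma): max(-94, 71) = 71
n1-1-2 (Uma): max(44, -20, 62) = 62
n1-1 (Jamal): min(71, 62) = 62
n1-2-1 (Uma): max(11, -67, -28) = 11
n1-2-2 (Uma): max(-33, 93) = 93
n1-2-3 (Uma): max(-25, 24, -97) = 24
n1-2 (Jamal): min(11, 93, 24) = 11
n1 (Uma): max(62, 11) = 62
n2-1-1 (Uma): max(49, 60, 15, -63) = 60
n2-1-2 (Uma): max(-37, 50) = 50
n2-1-3 (Uma): max(-59, -68, -95) = -59
n2-1 (Jamal): min(60, 50, -59) = -59
n2-2-1 (Uma): max(-34, -51) = -34
n2-2-2 (Uma): max(-50, -68, -61, 87) = 87
n2-2 (Jamal): min(-34, 87) = -34
n2-3-1 (Uma): max(-53, 65) = 65
n2-3-2 (Uma): max(44, 24) = 44
n2-3-3 (Uma): max(43, -68, -13) = 43
n2-3 (Jamal): min(65, 44, 43) = 43
n2 (Uma): max(-59, -34, 43) = 43
n3-1-1 (Uma): max(57, -75) = 57
n3-1-2 (Uma): max(38, -24, 50) = 50
n3-1-3 (Uma): max(90, -66, -78) = 90
n3-1 (Jamal): min(57, 50, 90) = 50
n3-2-1 (Uma): max(-20, -96, -66) = -20
n3-2-2 (Uma): max(-80, -56) = -56
n3-2-3 (Uma): max(-67, 47, -48, 55) = 55
n3-2 (Jamal): min(-20, -56, 55) = -56
n3 (Uma): max(50, -56) = 50
n4-1-1 (Uma): max(5, -6) = 5
n4-1-2 (Uma): max(-20, 20) = 20
n4-1 (Jamal): min(5, 20) = 5
n4-2-1 (Uma): max(76, -57, -78) = 76
n4-2-2 (Uma): max(-46, 70) = 70
n4-2 (Jamal): min(76, 70) = 70
n4 (Uma): max(5, 70) = 70
root (Jamal): min(62, 43, 50, 70) = 43
At root, Jamal picks n2 (lowest: 43).
At n2, Uma picks n2-3 (highest: 43).
At n2-3, Jamal picks n2-3-3 (lowest: 43).
At n2-3-3, Uma picks n2-3-3-1 (highest: 43).
Terminal value 43.

root -> n2 -> n2-3 -> n2-3-3 -> n2-3-3-1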